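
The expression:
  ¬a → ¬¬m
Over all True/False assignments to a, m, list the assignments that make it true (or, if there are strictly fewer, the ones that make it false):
is false only for:
  a=False, m=False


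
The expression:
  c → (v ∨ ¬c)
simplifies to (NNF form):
v ∨ ¬c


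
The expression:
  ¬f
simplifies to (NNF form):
¬f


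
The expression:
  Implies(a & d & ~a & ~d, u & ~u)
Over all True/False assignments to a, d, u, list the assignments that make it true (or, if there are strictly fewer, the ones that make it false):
is always true.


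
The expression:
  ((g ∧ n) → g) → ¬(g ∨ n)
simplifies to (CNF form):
¬g ∧ ¬n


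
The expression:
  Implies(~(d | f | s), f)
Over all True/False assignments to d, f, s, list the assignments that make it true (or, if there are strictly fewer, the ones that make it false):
is false only for:
  d=False, f=False, s=False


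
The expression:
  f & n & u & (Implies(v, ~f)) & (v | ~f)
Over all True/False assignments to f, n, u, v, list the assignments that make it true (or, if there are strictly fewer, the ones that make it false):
is never true.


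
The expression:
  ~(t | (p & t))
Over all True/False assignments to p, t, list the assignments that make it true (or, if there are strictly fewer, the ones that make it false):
is true only for:
  p=False, t=False;
  p=True, t=False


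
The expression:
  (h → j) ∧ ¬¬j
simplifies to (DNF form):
j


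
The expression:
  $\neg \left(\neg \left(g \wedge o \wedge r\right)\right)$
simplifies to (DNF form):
$g \wedge o \wedge r$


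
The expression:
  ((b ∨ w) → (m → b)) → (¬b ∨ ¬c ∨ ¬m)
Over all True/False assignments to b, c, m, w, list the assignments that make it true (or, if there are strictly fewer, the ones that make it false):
is false only for:
  b=True, c=True, m=True, w=False;
  b=True, c=True, m=True, w=True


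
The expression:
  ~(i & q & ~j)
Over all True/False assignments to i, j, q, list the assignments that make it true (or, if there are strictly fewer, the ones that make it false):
is false only for:
  i=True, j=False, q=True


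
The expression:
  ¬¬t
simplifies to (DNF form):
t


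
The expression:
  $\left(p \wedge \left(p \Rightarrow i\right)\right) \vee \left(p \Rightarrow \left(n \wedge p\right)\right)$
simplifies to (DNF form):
$i \vee n \vee \neg p$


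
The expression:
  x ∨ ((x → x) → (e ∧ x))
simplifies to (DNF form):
x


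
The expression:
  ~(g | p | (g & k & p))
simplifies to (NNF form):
~g & ~p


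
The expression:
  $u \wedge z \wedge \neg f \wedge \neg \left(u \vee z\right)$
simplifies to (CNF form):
$\text{False}$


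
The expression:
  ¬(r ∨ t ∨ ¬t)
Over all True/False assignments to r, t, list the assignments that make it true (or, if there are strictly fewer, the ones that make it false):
is never true.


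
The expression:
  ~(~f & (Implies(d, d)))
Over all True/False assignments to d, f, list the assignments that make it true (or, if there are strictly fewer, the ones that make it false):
is true only for:
  d=False, f=True;
  d=True, f=True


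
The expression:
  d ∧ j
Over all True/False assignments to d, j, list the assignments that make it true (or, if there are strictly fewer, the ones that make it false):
is true only for:
  d=True, j=True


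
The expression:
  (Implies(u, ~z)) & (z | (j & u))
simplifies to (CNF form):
(j | z) & (u | z) & (~u | ~z)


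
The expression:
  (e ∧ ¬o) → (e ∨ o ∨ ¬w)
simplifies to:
True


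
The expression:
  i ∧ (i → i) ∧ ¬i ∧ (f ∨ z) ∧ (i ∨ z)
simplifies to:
False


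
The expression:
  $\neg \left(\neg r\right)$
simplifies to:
$r$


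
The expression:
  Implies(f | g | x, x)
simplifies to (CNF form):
(x | ~f) & (x | ~g)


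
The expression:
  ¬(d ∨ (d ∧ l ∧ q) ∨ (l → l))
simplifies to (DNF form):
False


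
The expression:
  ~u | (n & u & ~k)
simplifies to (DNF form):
~u | (n & ~k)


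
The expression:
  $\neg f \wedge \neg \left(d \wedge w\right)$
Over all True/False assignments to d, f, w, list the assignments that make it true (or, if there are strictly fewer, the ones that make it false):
is true only for:
  d=False, f=False, w=False;
  d=False, f=False, w=True;
  d=True, f=False, w=False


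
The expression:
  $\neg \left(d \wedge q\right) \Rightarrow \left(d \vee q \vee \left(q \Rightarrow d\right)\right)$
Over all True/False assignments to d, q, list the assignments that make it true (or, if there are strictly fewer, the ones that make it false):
is always true.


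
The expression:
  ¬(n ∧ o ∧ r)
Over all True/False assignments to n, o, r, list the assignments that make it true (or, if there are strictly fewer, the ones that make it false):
is false only for:
  n=True, o=True, r=True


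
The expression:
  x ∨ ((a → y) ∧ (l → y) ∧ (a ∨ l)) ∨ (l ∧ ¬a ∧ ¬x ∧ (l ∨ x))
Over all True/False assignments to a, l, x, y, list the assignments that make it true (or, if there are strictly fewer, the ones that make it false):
is false only for:
  a=False, l=False, x=False, y=False;
  a=False, l=False, x=False, y=True;
  a=True, l=False, x=False, y=False;
  a=True, l=True, x=False, y=False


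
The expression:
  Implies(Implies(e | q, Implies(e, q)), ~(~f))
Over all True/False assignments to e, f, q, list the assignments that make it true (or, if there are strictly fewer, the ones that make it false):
is false only for:
  e=False, f=False, q=False;
  e=False, f=False, q=True;
  e=True, f=False, q=True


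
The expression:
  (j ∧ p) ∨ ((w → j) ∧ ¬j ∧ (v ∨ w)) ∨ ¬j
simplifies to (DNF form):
p ∨ ¬j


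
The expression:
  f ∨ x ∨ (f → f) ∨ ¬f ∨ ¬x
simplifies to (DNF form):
True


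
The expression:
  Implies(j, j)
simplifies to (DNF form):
True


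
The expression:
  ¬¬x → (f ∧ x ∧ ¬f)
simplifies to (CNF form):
¬x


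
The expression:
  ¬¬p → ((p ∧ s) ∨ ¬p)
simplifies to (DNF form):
s ∨ ¬p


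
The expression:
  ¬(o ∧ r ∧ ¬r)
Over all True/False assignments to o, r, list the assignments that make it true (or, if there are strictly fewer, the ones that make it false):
is always true.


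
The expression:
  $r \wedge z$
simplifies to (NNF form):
$r \wedge z$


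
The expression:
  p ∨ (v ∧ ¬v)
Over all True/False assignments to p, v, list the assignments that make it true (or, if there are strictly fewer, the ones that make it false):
is true only for:
  p=True, v=False;
  p=True, v=True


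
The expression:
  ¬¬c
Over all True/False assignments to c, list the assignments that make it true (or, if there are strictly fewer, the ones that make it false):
is true only for:
  c=True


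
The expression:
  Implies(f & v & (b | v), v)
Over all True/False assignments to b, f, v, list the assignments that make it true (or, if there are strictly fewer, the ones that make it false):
is always true.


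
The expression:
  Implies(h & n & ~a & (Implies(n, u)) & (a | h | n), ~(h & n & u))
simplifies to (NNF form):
a | ~h | ~n | ~u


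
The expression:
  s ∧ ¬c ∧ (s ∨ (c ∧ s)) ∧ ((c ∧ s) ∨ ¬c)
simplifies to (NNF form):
s ∧ ¬c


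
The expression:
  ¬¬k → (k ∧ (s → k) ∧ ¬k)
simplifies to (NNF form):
¬k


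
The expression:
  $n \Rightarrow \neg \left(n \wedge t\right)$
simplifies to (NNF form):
$\neg n \vee \neg t$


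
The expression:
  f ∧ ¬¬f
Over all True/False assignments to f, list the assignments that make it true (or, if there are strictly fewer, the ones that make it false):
is true only for:
  f=True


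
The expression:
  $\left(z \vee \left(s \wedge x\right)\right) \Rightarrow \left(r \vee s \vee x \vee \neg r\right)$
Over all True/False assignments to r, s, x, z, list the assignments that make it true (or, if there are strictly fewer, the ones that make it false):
is always true.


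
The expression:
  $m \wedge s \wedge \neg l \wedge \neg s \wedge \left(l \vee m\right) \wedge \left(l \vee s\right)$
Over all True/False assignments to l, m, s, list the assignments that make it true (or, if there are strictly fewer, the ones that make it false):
is never true.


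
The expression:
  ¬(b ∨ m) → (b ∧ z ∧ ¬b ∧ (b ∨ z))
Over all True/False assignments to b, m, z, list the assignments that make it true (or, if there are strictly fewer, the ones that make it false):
is false only for:
  b=False, m=False, z=False;
  b=False, m=False, z=True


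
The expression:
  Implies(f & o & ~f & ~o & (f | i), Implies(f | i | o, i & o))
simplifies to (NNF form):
True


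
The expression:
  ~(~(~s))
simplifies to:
~s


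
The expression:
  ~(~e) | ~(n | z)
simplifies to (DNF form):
e | (~n & ~z)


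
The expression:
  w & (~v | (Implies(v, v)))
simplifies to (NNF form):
w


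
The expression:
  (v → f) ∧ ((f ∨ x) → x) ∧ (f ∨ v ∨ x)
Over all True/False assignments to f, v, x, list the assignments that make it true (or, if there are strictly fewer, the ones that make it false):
is true only for:
  f=False, v=False, x=True;
  f=True, v=False, x=True;
  f=True, v=True, x=True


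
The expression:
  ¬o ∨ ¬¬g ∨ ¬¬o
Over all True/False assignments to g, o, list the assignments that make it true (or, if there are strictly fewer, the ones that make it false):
is always true.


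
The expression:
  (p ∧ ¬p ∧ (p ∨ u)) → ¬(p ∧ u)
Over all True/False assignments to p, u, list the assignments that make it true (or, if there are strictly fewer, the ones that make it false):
is always true.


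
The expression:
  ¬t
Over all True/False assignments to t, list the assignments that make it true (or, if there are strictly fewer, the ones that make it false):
is true only for:
  t=False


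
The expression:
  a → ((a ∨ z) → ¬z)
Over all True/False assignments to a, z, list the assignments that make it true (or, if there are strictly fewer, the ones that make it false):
is false only for:
  a=True, z=True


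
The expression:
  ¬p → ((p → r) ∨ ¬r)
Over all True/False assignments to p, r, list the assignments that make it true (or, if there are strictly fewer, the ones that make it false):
is always true.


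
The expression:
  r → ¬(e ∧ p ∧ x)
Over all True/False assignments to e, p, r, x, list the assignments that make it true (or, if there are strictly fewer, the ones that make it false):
is false only for:
  e=True, p=True, r=True, x=True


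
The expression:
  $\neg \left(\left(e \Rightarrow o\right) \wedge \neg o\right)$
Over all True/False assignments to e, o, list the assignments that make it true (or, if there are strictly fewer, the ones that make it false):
is false only for:
  e=False, o=False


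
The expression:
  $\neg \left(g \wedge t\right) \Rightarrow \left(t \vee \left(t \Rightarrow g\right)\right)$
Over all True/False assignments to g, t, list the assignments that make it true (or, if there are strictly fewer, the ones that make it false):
is always true.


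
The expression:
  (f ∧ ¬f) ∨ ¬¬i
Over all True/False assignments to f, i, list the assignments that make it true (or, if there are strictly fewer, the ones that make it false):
is true only for:
  f=False, i=True;
  f=True, i=True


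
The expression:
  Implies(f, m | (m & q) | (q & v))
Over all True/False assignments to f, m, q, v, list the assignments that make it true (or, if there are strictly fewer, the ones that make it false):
is false only for:
  f=True, m=False, q=False, v=False;
  f=True, m=False, q=False, v=True;
  f=True, m=False, q=True, v=False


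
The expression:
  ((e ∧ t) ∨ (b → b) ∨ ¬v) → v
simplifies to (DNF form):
v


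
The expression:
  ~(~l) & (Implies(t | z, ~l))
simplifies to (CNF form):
l & ~t & ~z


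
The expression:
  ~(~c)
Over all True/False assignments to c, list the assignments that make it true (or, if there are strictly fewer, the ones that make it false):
is true only for:
  c=True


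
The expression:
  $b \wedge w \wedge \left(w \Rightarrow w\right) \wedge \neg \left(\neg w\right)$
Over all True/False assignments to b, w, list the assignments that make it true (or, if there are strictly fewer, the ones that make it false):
is true only for:
  b=True, w=True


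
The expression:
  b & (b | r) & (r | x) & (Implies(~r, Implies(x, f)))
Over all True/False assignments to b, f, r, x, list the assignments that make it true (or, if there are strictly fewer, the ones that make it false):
is true only for:
  b=True, f=False, r=True, x=False;
  b=True, f=False, r=True, x=True;
  b=True, f=True, r=False, x=True;
  b=True, f=True, r=True, x=False;
  b=True, f=True, r=True, x=True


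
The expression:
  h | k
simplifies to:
h | k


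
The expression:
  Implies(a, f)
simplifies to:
f | ~a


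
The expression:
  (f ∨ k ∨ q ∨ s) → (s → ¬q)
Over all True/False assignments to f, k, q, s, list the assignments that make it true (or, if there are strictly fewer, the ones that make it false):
is false only for:
  f=False, k=False, q=True, s=True;
  f=False, k=True, q=True, s=True;
  f=True, k=False, q=True, s=True;
  f=True, k=True, q=True, s=True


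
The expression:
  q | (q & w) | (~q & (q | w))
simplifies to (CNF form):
q | w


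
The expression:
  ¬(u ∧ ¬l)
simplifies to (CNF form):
l ∨ ¬u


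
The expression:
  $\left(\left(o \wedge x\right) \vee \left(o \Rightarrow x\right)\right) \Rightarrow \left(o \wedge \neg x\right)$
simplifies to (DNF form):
$o \wedge \neg x$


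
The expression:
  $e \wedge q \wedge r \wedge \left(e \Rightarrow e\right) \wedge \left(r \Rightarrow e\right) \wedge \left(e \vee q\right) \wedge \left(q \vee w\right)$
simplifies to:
$e \wedge q \wedge r$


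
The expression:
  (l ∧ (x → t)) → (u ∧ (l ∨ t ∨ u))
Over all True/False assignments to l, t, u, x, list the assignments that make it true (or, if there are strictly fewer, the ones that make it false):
is false only for:
  l=True, t=False, u=False, x=False;
  l=True, t=True, u=False, x=False;
  l=True, t=True, u=False, x=True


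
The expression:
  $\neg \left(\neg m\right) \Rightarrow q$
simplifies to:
$q \vee \neg m$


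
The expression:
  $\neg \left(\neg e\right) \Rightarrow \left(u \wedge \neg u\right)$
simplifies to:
$\neg e$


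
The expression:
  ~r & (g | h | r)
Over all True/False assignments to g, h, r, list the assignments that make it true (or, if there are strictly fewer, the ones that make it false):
is true only for:
  g=False, h=True, r=False;
  g=True, h=False, r=False;
  g=True, h=True, r=False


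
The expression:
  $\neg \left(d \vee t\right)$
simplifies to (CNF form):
$\neg d \wedge \neg t$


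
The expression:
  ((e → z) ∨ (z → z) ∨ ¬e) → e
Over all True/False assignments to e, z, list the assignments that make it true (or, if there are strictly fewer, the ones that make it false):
is true only for:
  e=True, z=False;
  e=True, z=True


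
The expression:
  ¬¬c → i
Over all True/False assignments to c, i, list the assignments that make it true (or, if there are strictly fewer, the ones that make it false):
is false only for:
  c=True, i=False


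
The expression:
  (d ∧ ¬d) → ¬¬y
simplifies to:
True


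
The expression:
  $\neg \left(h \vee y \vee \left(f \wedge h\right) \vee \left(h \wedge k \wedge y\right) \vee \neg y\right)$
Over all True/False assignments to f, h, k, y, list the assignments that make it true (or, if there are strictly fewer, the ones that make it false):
is never true.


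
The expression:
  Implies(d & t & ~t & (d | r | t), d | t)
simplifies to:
True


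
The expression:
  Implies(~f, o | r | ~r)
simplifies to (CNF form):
True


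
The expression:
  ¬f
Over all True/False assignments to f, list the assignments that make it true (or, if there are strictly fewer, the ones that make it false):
is true only for:
  f=False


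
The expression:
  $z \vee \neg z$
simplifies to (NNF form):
$\text{True}$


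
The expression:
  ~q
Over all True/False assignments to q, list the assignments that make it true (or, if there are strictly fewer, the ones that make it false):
is true only for:
  q=False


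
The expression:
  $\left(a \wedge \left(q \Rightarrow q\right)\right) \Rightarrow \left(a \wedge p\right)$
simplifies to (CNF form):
$p \vee \neg a$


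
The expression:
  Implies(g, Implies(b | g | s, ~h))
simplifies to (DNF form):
~g | ~h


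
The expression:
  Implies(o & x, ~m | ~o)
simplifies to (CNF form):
~m | ~o | ~x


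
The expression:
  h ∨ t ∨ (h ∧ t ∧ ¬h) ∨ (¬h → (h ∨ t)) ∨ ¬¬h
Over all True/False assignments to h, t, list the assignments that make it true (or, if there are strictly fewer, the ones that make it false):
is false only for:
  h=False, t=False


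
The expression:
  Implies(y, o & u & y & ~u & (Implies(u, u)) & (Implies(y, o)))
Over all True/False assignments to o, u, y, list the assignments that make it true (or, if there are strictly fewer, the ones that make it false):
is true only for:
  o=False, u=False, y=False;
  o=False, u=True, y=False;
  o=True, u=False, y=False;
  o=True, u=True, y=False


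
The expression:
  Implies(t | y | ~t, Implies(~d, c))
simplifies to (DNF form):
c | d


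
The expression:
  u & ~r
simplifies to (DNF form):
u & ~r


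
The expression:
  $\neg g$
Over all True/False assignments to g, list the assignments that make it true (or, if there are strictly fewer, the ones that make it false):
is true only for:
  g=False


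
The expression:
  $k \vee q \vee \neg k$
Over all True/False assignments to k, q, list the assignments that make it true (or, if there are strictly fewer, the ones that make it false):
is always true.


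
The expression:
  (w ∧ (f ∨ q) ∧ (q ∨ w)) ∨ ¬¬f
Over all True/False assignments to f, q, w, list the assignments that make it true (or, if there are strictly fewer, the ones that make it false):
is false only for:
  f=False, q=False, w=False;
  f=False, q=False, w=True;
  f=False, q=True, w=False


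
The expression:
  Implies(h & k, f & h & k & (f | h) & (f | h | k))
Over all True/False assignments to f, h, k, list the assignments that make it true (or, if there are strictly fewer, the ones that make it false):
is false only for:
  f=False, h=True, k=True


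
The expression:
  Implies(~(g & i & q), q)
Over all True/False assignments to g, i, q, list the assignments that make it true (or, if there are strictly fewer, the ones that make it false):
is true only for:
  g=False, i=False, q=True;
  g=False, i=True, q=True;
  g=True, i=False, q=True;
  g=True, i=True, q=True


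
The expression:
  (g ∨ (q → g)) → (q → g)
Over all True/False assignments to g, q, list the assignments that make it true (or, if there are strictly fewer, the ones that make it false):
is always true.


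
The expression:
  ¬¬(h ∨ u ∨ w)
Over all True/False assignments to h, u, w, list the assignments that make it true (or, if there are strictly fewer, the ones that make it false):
is false only for:
  h=False, u=False, w=False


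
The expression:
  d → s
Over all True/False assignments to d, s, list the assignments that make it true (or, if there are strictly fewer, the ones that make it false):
is false only for:
  d=True, s=False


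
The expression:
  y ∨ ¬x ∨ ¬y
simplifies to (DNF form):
True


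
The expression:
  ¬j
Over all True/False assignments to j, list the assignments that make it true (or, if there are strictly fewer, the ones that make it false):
is true only for:
  j=False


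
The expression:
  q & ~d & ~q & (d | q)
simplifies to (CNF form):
False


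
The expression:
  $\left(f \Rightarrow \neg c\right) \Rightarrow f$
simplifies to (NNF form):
$f$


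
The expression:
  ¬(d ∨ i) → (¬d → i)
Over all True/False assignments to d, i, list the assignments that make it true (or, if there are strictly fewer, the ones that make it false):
is false only for:
  d=False, i=False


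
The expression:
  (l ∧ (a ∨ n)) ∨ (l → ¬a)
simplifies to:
True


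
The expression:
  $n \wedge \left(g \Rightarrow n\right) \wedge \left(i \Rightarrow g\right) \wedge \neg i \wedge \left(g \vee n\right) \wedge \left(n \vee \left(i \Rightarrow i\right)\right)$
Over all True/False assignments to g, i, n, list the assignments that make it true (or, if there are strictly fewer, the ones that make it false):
is true only for:
  g=False, i=False, n=True;
  g=True, i=False, n=True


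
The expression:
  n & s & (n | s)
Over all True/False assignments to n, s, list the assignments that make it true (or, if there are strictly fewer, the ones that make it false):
is true only for:
  n=True, s=True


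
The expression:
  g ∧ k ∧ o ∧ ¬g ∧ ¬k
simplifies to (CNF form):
False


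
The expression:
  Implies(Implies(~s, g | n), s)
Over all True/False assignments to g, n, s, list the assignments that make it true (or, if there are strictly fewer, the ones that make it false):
is false only for:
  g=False, n=True, s=False;
  g=True, n=False, s=False;
  g=True, n=True, s=False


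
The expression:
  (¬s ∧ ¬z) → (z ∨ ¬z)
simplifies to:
True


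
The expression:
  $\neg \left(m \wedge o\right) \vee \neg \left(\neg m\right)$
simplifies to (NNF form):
$\text{True}$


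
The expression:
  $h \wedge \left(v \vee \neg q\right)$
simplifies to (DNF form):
$\left(h \wedge v\right) \vee \left(h \wedge \neg q\right)$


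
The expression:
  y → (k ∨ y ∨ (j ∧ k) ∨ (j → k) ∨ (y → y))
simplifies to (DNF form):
True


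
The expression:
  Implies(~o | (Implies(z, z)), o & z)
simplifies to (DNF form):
o & z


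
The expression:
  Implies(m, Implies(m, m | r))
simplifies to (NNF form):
True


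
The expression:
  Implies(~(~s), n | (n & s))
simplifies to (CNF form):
n | ~s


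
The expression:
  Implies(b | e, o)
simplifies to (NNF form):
o | (~b & ~e)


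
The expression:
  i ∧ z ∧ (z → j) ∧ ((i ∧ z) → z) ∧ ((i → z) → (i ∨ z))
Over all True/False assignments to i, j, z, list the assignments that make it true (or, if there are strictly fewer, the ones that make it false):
is true only for:
  i=True, j=True, z=True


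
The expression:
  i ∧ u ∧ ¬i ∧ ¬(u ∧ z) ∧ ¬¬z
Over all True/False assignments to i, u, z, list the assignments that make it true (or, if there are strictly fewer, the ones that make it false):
is never true.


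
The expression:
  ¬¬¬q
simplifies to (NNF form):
¬q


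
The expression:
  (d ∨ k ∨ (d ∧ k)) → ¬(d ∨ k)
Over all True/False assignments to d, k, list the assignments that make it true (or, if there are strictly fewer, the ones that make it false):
is true only for:
  d=False, k=False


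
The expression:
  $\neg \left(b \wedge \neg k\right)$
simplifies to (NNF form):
$k \vee \neg b$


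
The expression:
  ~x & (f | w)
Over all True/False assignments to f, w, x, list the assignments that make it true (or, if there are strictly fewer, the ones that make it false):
is true only for:
  f=False, w=True, x=False;
  f=True, w=False, x=False;
  f=True, w=True, x=False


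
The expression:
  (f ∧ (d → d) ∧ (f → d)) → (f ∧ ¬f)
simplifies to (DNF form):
¬d ∨ ¬f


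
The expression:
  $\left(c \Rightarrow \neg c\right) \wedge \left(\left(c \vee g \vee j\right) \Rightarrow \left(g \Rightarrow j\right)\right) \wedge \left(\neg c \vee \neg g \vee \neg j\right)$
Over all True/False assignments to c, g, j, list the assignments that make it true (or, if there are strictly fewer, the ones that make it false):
is true only for:
  c=False, g=False, j=False;
  c=False, g=False, j=True;
  c=False, g=True, j=True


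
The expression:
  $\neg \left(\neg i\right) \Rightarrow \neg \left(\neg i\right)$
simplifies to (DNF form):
$\text{True}$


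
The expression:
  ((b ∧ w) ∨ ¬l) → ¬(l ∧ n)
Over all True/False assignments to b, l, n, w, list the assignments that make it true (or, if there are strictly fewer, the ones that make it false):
is false only for:
  b=True, l=True, n=True, w=True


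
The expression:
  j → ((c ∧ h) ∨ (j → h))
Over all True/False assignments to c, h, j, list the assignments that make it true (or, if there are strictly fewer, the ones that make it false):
is false only for:
  c=False, h=False, j=True;
  c=True, h=False, j=True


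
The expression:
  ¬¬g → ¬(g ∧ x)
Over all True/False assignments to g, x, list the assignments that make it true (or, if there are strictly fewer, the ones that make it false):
is false only for:
  g=True, x=True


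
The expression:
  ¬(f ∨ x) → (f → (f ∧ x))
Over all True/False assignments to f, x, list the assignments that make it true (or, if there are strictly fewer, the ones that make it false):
is always true.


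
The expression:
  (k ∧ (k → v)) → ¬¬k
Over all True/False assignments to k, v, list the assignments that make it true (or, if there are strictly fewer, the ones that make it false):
is always true.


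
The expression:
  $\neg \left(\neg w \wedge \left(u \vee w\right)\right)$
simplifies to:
$w \vee \neg u$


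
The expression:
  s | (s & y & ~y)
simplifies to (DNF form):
s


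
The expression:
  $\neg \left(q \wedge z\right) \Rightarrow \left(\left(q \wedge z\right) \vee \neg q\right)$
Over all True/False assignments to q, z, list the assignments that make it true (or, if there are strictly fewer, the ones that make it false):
is false only for:
  q=True, z=False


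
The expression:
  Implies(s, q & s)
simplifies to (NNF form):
q | ~s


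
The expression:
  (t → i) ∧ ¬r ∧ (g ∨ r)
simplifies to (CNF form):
g ∧ ¬r ∧ (i ∨ ¬t)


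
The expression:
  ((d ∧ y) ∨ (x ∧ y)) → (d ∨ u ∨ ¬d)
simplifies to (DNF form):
True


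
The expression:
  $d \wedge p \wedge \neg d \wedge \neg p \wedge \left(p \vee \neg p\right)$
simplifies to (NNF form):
$\text{False}$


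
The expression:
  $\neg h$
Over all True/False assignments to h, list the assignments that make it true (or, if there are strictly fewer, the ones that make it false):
is true only for:
  h=False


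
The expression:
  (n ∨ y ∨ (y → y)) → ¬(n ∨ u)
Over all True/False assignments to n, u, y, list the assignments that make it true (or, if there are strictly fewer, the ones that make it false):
is true only for:
  n=False, u=False, y=False;
  n=False, u=False, y=True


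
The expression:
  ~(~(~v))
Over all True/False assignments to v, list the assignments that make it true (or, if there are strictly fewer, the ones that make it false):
is true only for:
  v=False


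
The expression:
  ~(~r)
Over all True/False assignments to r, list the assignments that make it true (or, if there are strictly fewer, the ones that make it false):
is true only for:
  r=True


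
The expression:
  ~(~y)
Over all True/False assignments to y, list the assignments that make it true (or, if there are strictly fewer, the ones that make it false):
is true only for:
  y=True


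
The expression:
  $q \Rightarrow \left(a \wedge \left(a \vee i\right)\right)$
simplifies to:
$a \vee \neg q$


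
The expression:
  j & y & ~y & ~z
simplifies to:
False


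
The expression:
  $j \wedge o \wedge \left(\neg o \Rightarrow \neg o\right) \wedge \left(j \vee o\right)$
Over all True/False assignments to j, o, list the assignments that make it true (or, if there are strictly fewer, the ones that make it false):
is true only for:
  j=True, o=True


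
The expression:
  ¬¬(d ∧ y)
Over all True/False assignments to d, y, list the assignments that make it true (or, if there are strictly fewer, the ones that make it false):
is true only for:
  d=True, y=True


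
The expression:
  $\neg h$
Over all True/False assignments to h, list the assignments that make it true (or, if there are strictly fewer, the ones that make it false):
is true only for:
  h=False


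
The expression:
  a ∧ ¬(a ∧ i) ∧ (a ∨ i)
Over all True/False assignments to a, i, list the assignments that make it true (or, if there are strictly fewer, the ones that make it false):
is true only for:
  a=True, i=False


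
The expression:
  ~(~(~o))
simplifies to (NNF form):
~o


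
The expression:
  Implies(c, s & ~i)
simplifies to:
~c | (s & ~i)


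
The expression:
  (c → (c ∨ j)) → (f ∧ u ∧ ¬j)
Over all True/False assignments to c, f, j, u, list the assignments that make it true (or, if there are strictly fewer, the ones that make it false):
is true only for:
  c=False, f=True, j=False, u=True;
  c=True, f=True, j=False, u=True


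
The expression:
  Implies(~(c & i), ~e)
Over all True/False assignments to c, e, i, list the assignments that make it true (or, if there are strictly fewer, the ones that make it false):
is false only for:
  c=False, e=True, i=False;
  c=False, e=True, i=True;
  c=True, e=True, i=False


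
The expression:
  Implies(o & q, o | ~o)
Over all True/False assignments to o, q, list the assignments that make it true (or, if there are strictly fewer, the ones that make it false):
is always true.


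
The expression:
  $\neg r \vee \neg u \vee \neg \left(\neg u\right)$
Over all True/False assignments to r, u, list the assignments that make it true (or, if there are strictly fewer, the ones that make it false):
is always true.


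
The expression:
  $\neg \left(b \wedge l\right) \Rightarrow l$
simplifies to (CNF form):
$l$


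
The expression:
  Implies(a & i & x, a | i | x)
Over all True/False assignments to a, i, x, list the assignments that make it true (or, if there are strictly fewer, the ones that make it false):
is always true.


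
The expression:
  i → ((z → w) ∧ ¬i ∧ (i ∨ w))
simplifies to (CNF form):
¬i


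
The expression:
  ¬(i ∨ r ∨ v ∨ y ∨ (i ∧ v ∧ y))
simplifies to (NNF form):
¬i ∧ ¬r ∧ ¬v ∧ ¬y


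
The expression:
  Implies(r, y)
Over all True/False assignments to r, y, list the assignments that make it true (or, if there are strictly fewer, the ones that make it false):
is false only for:
  r=True, y=False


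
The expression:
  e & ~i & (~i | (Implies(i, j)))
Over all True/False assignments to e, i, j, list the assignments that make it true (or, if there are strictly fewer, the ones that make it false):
is true only for:
  e=True, i=False, j=False;
  e=True, i=False, j=True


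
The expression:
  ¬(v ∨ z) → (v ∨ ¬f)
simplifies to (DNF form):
v ∨ z ∨ ¬f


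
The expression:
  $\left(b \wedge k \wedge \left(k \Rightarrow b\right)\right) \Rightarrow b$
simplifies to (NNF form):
$\text{True}$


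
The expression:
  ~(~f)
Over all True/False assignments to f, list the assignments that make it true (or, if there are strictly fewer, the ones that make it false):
is true only for:
  f=True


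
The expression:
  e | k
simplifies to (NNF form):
e | k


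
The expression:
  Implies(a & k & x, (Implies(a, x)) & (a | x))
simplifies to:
True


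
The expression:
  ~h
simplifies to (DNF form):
~h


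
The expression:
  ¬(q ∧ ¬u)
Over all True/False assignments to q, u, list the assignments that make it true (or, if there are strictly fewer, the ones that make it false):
is false only for:
  q=True, u=False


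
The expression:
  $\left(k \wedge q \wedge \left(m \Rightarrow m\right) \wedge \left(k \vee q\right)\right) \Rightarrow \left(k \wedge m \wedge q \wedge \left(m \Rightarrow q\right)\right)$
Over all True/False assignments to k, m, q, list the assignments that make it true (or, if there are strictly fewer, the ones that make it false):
is false only for:
  k=True, m=False, q=True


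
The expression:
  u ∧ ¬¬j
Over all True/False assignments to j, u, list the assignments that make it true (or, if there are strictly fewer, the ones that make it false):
is true only for:
  j=True, u=True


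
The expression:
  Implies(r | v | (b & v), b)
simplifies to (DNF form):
b | (~r & ~v)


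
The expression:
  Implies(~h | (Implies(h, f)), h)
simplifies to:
h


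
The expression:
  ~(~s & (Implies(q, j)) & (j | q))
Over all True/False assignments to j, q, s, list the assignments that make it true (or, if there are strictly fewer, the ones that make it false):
is false only for:
  j=True, q=False, s=False;
  j=True, q=True, s=False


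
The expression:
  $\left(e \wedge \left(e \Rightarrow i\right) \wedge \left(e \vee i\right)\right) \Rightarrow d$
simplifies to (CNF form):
$d \vee \neg e \vee \neg i$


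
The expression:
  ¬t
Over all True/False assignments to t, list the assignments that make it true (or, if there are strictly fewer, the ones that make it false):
is true only for:
  t=False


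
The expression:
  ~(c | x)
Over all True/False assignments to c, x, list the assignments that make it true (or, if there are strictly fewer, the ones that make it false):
is true only for:
  c=False, x=False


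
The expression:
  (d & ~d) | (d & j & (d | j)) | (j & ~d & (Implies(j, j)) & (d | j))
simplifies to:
j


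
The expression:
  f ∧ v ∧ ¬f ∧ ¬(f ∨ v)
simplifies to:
False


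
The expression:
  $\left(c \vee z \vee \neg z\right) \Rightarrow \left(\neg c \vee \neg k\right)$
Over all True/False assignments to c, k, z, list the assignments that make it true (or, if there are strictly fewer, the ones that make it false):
is false only for:
  c=True, k=True, z=False;
  c=True, k=True, z=True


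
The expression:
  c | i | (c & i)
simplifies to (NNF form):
c | i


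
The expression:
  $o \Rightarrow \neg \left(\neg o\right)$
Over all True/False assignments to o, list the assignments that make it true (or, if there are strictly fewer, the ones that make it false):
is always true.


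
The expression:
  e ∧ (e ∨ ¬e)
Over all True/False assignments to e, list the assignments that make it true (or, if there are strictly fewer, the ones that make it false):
is true only for:
  e=True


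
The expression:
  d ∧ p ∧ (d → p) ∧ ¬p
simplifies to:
False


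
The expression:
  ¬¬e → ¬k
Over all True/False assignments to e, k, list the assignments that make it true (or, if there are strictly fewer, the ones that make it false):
is false only for:
  e=True, k=True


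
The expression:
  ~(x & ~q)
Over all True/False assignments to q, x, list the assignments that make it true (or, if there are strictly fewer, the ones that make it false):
is false only for:
  q=False, x=True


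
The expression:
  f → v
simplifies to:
v ∨ ¬f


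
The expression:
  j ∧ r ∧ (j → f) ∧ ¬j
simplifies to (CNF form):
False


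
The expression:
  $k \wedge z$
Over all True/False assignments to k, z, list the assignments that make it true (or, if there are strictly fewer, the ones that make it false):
is true only for:
  k=True, z=True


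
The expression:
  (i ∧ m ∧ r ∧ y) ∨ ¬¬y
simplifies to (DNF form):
y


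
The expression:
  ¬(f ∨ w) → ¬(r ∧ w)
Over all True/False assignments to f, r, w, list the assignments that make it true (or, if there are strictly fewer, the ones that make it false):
is always true.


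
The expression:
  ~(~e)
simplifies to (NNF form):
e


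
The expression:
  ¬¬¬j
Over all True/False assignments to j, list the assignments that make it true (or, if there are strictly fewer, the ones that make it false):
is true only for:
  j=False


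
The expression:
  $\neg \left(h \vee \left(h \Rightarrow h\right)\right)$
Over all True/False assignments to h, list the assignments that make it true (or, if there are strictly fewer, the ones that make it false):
is never true.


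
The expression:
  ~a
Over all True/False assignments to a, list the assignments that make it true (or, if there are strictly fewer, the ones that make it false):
is true only for:
  a=False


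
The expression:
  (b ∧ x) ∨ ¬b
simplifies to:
x ∨ ¬b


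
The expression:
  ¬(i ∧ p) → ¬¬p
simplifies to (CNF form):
p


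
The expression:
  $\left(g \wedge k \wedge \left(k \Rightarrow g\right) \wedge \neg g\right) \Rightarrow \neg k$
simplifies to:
$\text{True}$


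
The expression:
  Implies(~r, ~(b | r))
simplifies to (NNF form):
r | ~b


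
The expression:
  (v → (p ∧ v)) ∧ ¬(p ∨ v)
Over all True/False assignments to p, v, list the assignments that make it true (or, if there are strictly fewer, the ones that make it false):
is true only for:
  p=False, v=False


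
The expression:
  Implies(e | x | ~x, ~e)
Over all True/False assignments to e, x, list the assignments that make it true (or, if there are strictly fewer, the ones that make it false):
is true only for:
  e=False, x=False;
  e=False, x=True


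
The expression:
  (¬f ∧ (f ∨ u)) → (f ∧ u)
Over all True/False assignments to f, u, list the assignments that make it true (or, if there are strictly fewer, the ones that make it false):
is false only for:
  f=False, u=True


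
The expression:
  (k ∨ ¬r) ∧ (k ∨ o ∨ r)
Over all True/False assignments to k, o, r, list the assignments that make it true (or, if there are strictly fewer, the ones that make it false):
is false only for:
  k=False, o=False, r=False;
  k=False, o=False, r=True;
  k=False, o=True, r=True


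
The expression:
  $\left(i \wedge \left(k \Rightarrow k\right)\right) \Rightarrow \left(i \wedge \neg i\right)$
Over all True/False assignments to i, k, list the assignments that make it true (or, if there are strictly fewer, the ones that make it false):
is true only for:
  i=False, k=False;
  i=False, k=True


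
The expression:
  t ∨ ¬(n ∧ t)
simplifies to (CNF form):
True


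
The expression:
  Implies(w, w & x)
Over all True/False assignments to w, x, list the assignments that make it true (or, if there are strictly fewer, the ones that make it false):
is false only for:
  w=True, x=False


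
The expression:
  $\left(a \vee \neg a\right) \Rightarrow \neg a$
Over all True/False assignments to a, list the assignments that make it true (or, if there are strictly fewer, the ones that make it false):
is true only for:
  a=False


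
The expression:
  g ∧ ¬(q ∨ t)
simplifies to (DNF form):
g ∧ ¬q ∧ ¬t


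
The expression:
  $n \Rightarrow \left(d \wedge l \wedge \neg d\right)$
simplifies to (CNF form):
$\neg n$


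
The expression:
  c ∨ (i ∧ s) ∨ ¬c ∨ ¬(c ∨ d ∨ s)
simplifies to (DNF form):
True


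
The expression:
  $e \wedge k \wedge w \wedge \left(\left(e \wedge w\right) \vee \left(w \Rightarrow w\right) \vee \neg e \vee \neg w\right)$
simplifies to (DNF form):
$e \wedge k \wedge w$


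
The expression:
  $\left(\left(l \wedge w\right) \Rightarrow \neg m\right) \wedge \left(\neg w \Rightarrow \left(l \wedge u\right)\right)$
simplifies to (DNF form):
$\left(w \wedge \neg l\right) \vee \left(w \wedge \neg m\right) \vee \left(l \wedge u \wedge \neg w\right)$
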